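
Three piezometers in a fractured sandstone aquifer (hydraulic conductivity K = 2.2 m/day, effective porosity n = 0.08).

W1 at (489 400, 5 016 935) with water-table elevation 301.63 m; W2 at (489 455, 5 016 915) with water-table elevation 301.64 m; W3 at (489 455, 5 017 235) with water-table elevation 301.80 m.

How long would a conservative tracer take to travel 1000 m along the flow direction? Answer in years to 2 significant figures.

Taking W1 as reference: W2−W1 = (55, -20, +0.01); W3−W1 = (55, 300, +0.17).
Determinant of the coordinate differences = 55·300 − 55·(-20) = 17600.
∂h/∂x = [(+0.01)·300 − (+0.17)·(-20)] / 17600 = +0.0003636
∂h/∂y = [55·(+0.17) − 55·(+0.01)] / 17600 = +0.0005000
|∇h| = √(0.0003636² + 0.0005000²) = 0.0006182
Seepage velocity v = K·i/n = 2.2 × 0.0006182 / 0.08 = 0.017 m/day.
t = 1000 / 0.017 = 5.882e+04 days = 161 years.

160 years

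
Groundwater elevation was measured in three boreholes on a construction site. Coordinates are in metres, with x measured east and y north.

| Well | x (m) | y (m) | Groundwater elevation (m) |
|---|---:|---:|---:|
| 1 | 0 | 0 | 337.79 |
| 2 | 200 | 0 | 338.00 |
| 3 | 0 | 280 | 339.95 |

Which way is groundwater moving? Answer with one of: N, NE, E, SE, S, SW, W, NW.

S

∂h/∂x = (338.00 − 337.79) / (200 − 0) = +0.001050
∂h/∂y = (339.95 − 337.79) / (280 − 0) = +0.007714
Flow = −∇h = (-0.001050 east, -0.007714 north), which points south.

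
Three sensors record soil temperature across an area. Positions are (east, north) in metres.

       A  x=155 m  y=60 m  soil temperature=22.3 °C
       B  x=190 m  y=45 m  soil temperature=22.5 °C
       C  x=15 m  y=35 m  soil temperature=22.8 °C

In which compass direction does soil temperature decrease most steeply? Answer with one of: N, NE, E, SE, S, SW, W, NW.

N

Differences from A: to B (Δx, Δy, Δh) = (35, -15, +0.2); to C = (-140, -25, +0.5).
Determinant of the coordinate differences = 35·(-25) − (-140)·(-15) = -2975.
∂T/∂x = [(+0.2)·(-25) − (+0.5)·(-15)] / -2975 = -0.0008403
∂T/∂y = [35·(+0.5) − (-140)·(+0.2)] / -2975 = -0.01529
Steepest decrease is along −∇f = (+0.0008403 E, +0.01529 N) → north.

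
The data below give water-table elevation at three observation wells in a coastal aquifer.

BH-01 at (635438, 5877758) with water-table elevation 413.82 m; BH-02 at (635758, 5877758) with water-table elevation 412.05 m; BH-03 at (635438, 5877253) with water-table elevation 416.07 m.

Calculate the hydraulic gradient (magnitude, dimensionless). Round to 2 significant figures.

0.0071

∂h/∂x = (412.05 − 413.82) / (635758 − 635438) = -0.005531
∂h/∂y = (416.07 − 413.82) / (5877253 − 5877758) = -0.004455
|∇h| = √(-0.005531² + -0.004455²) = 0.007102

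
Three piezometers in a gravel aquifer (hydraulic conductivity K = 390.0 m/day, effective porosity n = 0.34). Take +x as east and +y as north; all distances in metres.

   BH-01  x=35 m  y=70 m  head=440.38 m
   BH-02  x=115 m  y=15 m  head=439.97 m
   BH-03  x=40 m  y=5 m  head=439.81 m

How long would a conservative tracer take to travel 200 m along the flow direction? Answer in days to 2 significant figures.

20 days

Three-point gradient (reference BH-01): Δ to BH-02 = (80, -55, -0.41), Δ to BH-03 = (5, -65, -0.57).
∂h/∂x = +0.0009543, ∂h/∂y = +0.008843 (det = -4925).
|∇h| = √(0.0009543² + 0.008843²) = 0.008894
Seepage velocity v = K·i/n = 390.0 × 0.008894 / 0.34 = 10.2 m/day.
t = 200 / 10.2 = 19.61 days.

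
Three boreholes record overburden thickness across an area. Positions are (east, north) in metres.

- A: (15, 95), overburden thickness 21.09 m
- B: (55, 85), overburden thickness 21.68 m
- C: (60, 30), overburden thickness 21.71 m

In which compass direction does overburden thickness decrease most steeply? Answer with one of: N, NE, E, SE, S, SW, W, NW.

W

Differences from A: to B (Δx, Δy, Δh) = (40, -10, +0.59); to C = (45, -65, +0.62).
Determinant of the coordinate differences = 40·(-65) − 45·(-10) = -2150.
∂d/∂x = [(+0.59)·(-65) − (+0.62)·(-10)] / -2150 = +0.01495
∂d/∂y = [40·(+0.62) − 45·(+0.59)] / -2150 = +0.0008140
Steepest decrease is along −∇f = (-0.01495 E, -0.0008140 N) → west.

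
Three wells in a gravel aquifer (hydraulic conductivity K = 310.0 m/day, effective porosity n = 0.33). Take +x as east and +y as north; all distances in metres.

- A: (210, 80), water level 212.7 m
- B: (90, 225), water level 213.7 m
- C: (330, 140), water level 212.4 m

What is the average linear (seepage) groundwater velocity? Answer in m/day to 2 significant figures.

5.1 m/day

With h = a·x + b·y + c and A as origin, the differences give:
  (-120)·a + 145·b = +1.0
  120·a + 60·b = -0.3
Eliminate b (×60 and ×145, subtract): -24600·a = 103.50 → a = ∂h/∂x = -0.004207
Back-substitute: b = ∂h/∂y = +0.003415.
|∇h| = √(-0.004207² + 0.003415²) = 0.005419
Seepage velocity v = K·i/n = 310.0 × 0.005419 / 0.33 = 5.091 m/day.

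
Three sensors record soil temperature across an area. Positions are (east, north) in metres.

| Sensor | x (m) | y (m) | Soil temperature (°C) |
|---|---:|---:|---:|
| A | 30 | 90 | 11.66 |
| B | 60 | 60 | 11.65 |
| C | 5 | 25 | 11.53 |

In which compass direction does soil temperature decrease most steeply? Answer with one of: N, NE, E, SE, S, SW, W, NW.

SW

With T = a·x + b·y + c and A as origin, the differences give:
  30·a + (-30)·b = -0.01
  (-25)·a + (-65)·b = -0.13
Eliminate b (×(-65) and ×(-30), subtract): -2700·a = -3.250 → a = ∂T/∂x = +0.001204
Back-substitute: b = ∂T/∂y = +0.001537.
Steepest decrease is along −∇f = (-0.001204 E, -0.001537 N) → southwest.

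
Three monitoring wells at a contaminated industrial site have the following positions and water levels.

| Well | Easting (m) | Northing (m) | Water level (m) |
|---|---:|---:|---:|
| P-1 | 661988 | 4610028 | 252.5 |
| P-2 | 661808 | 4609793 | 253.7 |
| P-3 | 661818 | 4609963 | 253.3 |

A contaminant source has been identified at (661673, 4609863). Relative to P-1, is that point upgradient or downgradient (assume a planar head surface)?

upgradient

Differences from P-1: to P-2 (Δx, Δy, Δh) = (-180, -235, +1.2); to P-3 = (-170, -65, +0.8).
Solve a·Δx + b·Δy = Δh: det = (-180)·(-65) − (-170)·(-235) = -28250.
∂h/∂x = [(+1.2)·(-65) − (+0.8)·(-235)] / -28250 = -0.003894
∂h/∂y = [(-180)·(+0.8) − (-170)·(+1.2)] / -28250 = -0.002124
Head at (661673, 4609863) = 252.5 + (-0.003894)·(-315) + (-0.002124)·(-165) = 254.08 m.
That is higher than the 252.5 m at P-1, so the point is upgradient.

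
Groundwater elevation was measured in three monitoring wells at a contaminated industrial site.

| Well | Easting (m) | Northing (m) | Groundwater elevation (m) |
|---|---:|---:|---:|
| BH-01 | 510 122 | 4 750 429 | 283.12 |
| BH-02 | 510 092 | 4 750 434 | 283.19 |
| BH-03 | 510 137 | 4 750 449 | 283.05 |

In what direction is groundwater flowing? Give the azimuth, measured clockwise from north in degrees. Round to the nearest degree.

Taking BH-01 as reference: BH-02−BH-01 = (-30, 5, +0.07); BH-03−BH-01 = (15, 20, -0.07).
Solve a·Δx + b·Δy = Δh: det = (-30)·20 − 15·5 = -675.
∂h/∂x = [(+0.07)·20 − (-0.07)·5] / -675 = -0.002593
∂h/∂y = [(-30)·(-0.07) − 15·(+0.07)] / -675 = -0.001556
Flow direction (−∇h) has components (+0.002593 E, +0.001556 N).
Azimuth = atan2(E, N) = atan2(+0.002593, +0.001556) = 59.0° ≈ 059°.

059°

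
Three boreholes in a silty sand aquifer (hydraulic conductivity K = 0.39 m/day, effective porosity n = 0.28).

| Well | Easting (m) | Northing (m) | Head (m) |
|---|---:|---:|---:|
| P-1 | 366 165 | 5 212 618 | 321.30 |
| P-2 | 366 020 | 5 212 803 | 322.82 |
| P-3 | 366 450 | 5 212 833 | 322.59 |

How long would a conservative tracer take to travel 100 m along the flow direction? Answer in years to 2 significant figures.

Taking P-1 as reference: P-2−P-1 = (-145, 185, +1.52); P-3−P-1 = (285, 215, +1.29).
Determinant of the coordinate differences = (-145)·215 − 285·185 = -83900.
∂h/∂x = [(+1.52)·215 − (+1.29)·185] / -83900 = -0.001051
∂h/∂y = [(-145)·(+1.29) − 285·(+1.52)] / -83900 = +0.007393
|∇h| = √(-0.001051² + 0.007393²) = 0.007467
Seepage velocity v = K·i/n = 0.39 × 0.007467 / 0.28 = 0.0104 m/day.
t = 100 / 0.0104 = 9615 days = 26.3 years.

26 years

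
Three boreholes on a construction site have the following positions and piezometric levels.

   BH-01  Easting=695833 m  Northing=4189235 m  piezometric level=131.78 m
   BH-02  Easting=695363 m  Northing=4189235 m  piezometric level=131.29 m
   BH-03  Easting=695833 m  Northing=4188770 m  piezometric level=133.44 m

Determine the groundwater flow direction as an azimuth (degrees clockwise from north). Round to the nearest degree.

∂h/∂x = (131.29 − 131.78) / (695363 − 695833) = +0.001043
∂h/∂y = (133.44 − 131.78) / (4188770 − 4189235) = -0.003570
Flow direction (−∇h) has components (-0.001043 E, +0.003570 N).
Azimuth = atan2(E, N) = atan2(-0.001043, +0.003570) = 343.7° ≈ 344°.

344°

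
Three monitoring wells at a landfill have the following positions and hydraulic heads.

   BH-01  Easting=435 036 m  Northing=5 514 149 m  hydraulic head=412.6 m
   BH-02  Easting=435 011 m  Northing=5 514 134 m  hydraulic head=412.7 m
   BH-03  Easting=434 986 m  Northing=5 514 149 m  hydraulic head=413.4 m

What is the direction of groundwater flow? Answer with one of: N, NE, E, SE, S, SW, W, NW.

SE

Taking BH-01 as reference: BH-02−BH-01 = (-25, -15, +0.1); BH-03−BH-01 = (-50, 0, +0.8).
Solve a·Δx + b·Δy = Δh: det = (-25)·0 − (-50)·(-15) = -750.
∂h/∂x = [(+0.1)·0 − (+0.8)·(-15)] / -750 = -0.01600
∂h/∂y = [(-25)·(+0.8) − (-50)·(+0.1)] / -750 = +0.02000
Flow = −∇h = (+0.01600 east, -0.02000 north), which points southeast.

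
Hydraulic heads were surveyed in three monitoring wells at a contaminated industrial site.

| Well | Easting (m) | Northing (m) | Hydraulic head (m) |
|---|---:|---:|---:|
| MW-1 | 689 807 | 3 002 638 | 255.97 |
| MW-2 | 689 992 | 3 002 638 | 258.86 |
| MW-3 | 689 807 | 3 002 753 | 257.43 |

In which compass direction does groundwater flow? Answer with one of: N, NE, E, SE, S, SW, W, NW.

∂h/∂x = (258.86 − 255.97) / (689992 − 689807) = +0.01562
∂h/∂y = (257.43 − 255.97) / (3002753 − 3002638) = +0.01270
Flow = −∇h = (-0.01562 east, -0.01270 north), which points southwest.

SW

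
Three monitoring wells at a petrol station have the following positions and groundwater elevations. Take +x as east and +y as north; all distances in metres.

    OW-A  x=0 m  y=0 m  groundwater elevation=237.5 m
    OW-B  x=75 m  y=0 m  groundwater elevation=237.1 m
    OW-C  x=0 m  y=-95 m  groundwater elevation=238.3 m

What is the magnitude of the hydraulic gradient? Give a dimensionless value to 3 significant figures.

0.00997

∂h/∂x = (237.1 − 237.5) / (75 − 0) = -0.005333
∂h/∂y = (238.3 − 237.5) / (-95 − 0) = -0.008421
|∇h| = √(-0.005333² + -0.008421²) = 0.009968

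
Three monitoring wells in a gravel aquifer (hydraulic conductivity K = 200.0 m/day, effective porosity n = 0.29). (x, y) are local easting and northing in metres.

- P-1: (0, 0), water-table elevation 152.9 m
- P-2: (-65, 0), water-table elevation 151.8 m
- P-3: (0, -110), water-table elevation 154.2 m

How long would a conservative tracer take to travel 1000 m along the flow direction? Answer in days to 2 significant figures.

70 days

∂h/∂x = (151.8 − 152.9) / (-65 − 0) = +0.01692
∂h/∂y = (154.2 − 152.9) / (-110 − 0) = -0.01182
|∇h| = √(0.01692² + -0.01182²) = 0.02064
Seepage velocity v = K·i/n = 200.0 × 0.02064 / 0.29 = 14.23 m/day.
t = 1000 / 14.23 = 70.27 days.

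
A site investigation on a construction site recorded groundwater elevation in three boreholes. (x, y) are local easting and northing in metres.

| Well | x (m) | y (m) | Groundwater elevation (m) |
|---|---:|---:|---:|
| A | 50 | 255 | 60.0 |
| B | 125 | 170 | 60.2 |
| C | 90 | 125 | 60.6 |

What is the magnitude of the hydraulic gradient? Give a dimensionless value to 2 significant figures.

Taking A as reference: B−A = (75, -85, +0.2); C−A = (40, -130, +0.6).
Solve a·Δx + b·Δy = Δh: det = 75·(-130) − 40·(-85) = -6350.
∂h/∂x = [(+0.2)·(-130) − (+0.6)·(-85)] / -6350 = -0.003937
∂h/∂y = [75·(+0.6) − 40·(+0.2)] / -6350 = -0.005827
|∇h| = √(-0.003937² + -0.005827²) = 0.007032

0.0070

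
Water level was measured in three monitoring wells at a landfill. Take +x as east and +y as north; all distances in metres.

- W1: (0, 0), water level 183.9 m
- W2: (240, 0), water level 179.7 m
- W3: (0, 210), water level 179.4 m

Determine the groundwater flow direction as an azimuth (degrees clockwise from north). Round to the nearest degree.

∂h/∂x = (179.7 − 183.9) / (240 − 0) = -0.01750
∂h/∂y = (179.4 − 183.9) / (210 − 0) = -0.02143
Flow direction (−∇h) has components (+0.01750 E, +0.02143 N).
Azimuth = atan2(E, N) = atan2(+0.01750, +0.02143) = 39.2° ≈ 039°.

039°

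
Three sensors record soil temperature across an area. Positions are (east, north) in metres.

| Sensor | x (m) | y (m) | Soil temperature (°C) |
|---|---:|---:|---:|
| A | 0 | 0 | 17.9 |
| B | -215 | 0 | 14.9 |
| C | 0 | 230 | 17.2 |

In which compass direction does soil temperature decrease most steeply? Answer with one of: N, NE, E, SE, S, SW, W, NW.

W

∂T/∂x = (14.9 − 17.9) / (-215 − 0) = +0.01395
∂T/∂y = (17.2 − 17.9) / (230 − 0) = -0.003043
Steepest decrease is along −∇f = (-0.01395 E, +0.003043 N) → west.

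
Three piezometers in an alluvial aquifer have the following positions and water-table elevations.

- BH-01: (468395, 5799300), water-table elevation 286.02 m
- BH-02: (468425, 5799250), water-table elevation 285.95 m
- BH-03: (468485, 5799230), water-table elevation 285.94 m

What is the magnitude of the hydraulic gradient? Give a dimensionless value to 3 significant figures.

0.00167

Differences from BH-01: to BH-02 (Δx, Δy, Δh) = (30, -50, -0.07); to BH-03 = (90, -70, -0.08).
Solve a·Δx + b·Δy = Δh: det = 30·(-70) − 90·(-50) = 2400.
∂h/∂x = [(-0.07)·(-70) − (-0.08)·(-50)] / 2400 = +0.0003750
∂h/∂y = [30·(-0.08) − 90·(-0.07)] / 2400 = +0.001625
|∇h| = √(0.0003750² + 0.001625²) = 0.001668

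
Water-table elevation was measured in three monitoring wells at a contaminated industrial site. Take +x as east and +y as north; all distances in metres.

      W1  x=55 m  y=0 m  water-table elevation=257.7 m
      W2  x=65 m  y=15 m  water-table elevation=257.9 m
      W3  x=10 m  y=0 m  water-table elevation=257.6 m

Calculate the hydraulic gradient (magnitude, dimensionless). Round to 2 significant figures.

With h = a·x + b·y + c and W1 as origin, the differences give:
  10·a + 15·b = +0.2
  (-45)·a + 0·b = -0.1
Eliminate b (×0 and ×15, subtract): 675·a = 1.50 → a = ∂h/∂x = +0.002222
Back-substitute: b = ∂h/∂y = +0.01185.
|∇h| = √(0.002222² + 0.01185²) = 0.01206

0.012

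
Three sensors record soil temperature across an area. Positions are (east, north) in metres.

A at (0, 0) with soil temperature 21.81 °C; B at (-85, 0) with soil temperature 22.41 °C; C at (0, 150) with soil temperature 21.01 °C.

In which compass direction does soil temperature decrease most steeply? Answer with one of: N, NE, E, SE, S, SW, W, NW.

NE

∂T/∂x = (22.41 − 21.81) / (-85 − 0) = -0.007059
∂T/∂y = (21.01 − 21.81) / (150 − 0) = -0.005333
Steepest decrease is along −∇f = (+0.007059 E, +0.005333 N) → northeast.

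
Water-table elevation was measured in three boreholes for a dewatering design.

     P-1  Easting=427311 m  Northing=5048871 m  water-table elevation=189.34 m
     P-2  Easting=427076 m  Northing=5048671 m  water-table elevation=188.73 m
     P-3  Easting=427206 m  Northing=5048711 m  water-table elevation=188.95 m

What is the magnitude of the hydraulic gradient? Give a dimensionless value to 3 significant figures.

0.00204

With h = a·x + b·y + c and P-1 as origin, the differences give:
  (-235)·a + (-200)·b = -0.61
  (-105)·a + (-160)·b = -0.39
Eliminate b (×(-160) and ×(-200), subtract): 16600·a = 19.600 → a = ∂h/∂x = +0.001181
Back-substitute: b = ∂h/∂y = +0.001663.
|∇h| = √(0.001181² + 0.001663²) = 0.00204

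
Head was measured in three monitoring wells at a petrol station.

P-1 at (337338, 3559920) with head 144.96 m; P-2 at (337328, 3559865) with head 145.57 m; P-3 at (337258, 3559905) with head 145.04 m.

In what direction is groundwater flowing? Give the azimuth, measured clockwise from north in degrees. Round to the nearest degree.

Taking P-1 as reference: P-2−P-1 = (-10, -55, +0.61); P-3−P-1 = (-80, -15, +0.08).
Solve a·Δx + b·Δy = Δh: det = (-10)·(-15) − (-80)·(-55) = -4250.
∂h/∂x = [(+0.61)·(-15) − (+0.08)·(-55)] / -4250 = +0.001118
∂h/∂y = [(-10)·(+0.08) − (-80)·(+0.61)] / -4250 = -0.01129
Flow direction (−∇h) has components (-0.001118 E, +0.01129 N).
Azimuth = atan2(E, N) = atan2(-0.001118, +0.01129) = 354.3° ≈ 354°.

354°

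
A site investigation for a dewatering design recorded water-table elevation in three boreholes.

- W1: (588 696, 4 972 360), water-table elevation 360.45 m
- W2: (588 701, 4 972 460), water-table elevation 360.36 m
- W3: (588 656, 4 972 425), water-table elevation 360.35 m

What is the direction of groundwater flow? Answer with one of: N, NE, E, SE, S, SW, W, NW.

NW

Differences from W1: to W2 (Δx, Δy, Δh) = (5, 100, -0.09); to W3 = (-40, 65, -0.10).
Solve a·Δx + b·Δy = Δh: det = 5·65 − (-40)·100 = 4325.
∂h/∂x = [(-0.09)·65 − (-0.10)·100] / 4325 = +0.0009595
∂h/∂y = [5·(-0.10) − (-40)·(-0.09)] / 4325 = -0.0009480
Flow = −∇h = (-0.0009595 east, +0.0009480 north), which points northwest.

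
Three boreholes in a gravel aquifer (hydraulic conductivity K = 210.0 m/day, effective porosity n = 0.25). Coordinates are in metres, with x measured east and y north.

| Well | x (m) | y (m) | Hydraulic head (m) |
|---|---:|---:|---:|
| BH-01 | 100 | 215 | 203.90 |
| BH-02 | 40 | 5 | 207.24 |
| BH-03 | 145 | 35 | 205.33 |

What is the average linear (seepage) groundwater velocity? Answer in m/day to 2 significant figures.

Three-point gradient (reference BH-01): Δ to BH-02 = (-60, -210, +3.34), Δ to BH-03 = (45, -180, +1.43).
∂h/∂x = -0.01486, ∂h/∂y = -0.01166 (det = 20250).
|∇h| = √(-0.01486² + -0.01166²) = 0.01889
Seepage velocity v = K·i/n = 210.0 × 0.01889 / 0.25 = 15.87 m/day.

16 m/day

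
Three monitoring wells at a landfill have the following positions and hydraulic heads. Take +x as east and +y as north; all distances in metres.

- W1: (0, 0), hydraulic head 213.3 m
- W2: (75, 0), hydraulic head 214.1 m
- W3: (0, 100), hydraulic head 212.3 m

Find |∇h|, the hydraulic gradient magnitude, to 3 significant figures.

0.0146

∂h/∂x = (214.1 − 213.3) / (75 − 0) = +0.01067
∂h/∂y = (212.3 − 213.3) / (100 − 0) = -0.01000
|∇h| = √(0.01067² + -0.01000²) = 0.01462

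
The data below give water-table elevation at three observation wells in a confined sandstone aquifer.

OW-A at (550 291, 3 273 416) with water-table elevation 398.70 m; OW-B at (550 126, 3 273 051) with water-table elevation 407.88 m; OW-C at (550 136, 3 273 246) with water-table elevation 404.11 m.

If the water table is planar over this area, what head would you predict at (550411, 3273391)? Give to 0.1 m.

397.4 m

Three-point gradient (reference OW-A): Δ to OW-B = (-165, -365, +9.18), Δ to OW-C = (-155, -170, +5.41).
∂h/∂x = -0.01452, ∂h/∂y = -0.01859 (det = -28525).
h(550411, 3273391) = 398.70 + (-0.01452)·(120) + (-0.01859)·(-25) = 398.70 -1.742 +0.465 = 397.423 m.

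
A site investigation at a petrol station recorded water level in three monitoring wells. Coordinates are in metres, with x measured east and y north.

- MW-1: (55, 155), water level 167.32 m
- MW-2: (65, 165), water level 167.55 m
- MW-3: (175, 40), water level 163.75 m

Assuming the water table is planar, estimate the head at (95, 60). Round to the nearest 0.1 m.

Differences from MW-1: to MW-2 (Δx, Δy, Δh) = (10, 10, +0.23); to MW-3 = (120, -115, -3.57).
Determinant of the coordinate differences = 10·(-115) − 120·10 = -2350.
∂h/∂x = [(+0.23)·(-115) − (-3.57)·10] / -2350 = -0.003936
∂h/∂y = [10·(-3.57) − 120·(+0.23)] / -2350 = +0.02694
h(95, 60) = 167.32 + (-0.003936)·(40) + (+0.02694)·(-95) = 167.32 -0.157 -2.559 = 164.604 m.

164.6 m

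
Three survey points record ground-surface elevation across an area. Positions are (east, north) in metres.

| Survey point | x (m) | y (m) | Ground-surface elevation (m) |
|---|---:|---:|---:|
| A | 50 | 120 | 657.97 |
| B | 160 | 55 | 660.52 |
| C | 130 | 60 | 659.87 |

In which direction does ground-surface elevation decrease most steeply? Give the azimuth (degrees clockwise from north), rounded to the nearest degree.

Taking A as reference: B−A = (110, -65, +2.55); C−A = (80, -60, +1.90).
Determinant of the coordinate differences = 110·(-60) − 80·(-65) = -1400.
∂z/∂x = [(+2.55)·(-60) − (+1.90)·(-65)] / -1400 = +0.02107
∂z/∂y = [110·(+1.90) − 80·(+2.55)] / -1400 = -0.003571
Steepest decrease is along −∇f: components (-0.02107 E, +0.003571 N).
Azimuth = atan2(-0.02107, +0.003571) = 279.6° ≈ 280°.

280°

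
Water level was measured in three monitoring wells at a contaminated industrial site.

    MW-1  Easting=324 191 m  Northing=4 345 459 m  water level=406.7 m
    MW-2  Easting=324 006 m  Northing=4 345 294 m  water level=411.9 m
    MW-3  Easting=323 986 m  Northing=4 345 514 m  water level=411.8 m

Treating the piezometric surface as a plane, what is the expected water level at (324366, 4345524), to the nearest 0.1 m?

402.0 m

Differences from MW-1: to MW-2 (Δx, Δy, Δh) = (-185, -165, +5.2); to MW-3 = (-205, 55, +5.1).
Solve a·Δx + b·Δy = Δh: det = (-185)·55 − (-205)·(-165) = -44000.
∂h/∂x = [(+5.2)·55 − (+5.1)·(-165)] / -44000 = -0.02563
∂h/∂y = [(-185)·(+5.1) − (-205)·(+5.2)] / -44000 = -0.002784
h(324366, 4345524) = 406.7 + (-0.02563)·(175) + (-0.002784)·(65) = 406.7 -4.484 -0.181 = 402.035 m.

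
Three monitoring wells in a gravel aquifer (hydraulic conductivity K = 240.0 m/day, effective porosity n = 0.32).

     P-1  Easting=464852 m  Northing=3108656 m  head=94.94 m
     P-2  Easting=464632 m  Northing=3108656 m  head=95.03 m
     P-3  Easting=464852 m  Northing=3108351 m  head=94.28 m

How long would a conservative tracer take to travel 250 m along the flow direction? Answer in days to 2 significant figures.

150 days

∂h/∂x = (95.03 − 94.94) / (464632 − 464852) = -0.0004091
∂h/∂y = (94.28 − 94.94) / (3108351 − 3108656) = +0.002164
|∇h| = √(-0.0004091² + 0.002164²) = 0.002202
Seepage velocity v = K·i/n = 240.0 × 0.002202 / 0.32 = 1.651 m/day.
t = 250 / 1.651 = 151.4 days.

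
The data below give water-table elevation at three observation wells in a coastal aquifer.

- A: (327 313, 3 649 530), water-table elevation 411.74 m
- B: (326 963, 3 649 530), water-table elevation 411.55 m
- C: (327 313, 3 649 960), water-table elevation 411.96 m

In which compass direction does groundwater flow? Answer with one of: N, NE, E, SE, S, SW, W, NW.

∂h/∂x = (411.55 − 411.74) / (326963 − 327313) = +0.0005429
∂h/∂y = (411.96 − 411.74) / (3649960 − 3649530) = +0.0005116
Flow = −∇h = (-0.0005429 east, -0.0005116 north), which points southwest.

SW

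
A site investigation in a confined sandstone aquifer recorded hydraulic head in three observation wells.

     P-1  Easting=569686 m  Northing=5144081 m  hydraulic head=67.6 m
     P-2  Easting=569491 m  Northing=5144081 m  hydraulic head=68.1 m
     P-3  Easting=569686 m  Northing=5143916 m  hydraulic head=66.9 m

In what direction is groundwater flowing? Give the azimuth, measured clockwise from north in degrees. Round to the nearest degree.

149°

∂h/∂x = (68.1 − 67.6) / (569491 − 569686) = -0.002564
∂h/∂y = (66.9 − 67.6) / (5143916 − 5144081) = +0.004242
Flow direction (−∇h) has components (+0.002564 E, -0.004242 N).
Azimuth = atan2(E, N) = atan2(+0.002564, -0.004242) = 148.9° ≈ 149°.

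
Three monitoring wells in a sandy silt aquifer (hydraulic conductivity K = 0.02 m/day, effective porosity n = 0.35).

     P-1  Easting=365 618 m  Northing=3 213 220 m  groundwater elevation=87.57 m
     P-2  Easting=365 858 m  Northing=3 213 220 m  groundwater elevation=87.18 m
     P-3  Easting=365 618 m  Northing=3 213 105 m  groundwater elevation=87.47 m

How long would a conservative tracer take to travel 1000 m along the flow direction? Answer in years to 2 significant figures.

26000 years

∂h/∂x = (87.18 − 87.57) / (365858 − 365618) = -0.001625
∂h/∂y = (87.47 − 87.57) / (3213105 − 3213220) = +0.0008696
|∇h| = √(-0.001625² + 0.0008696²) = 0.001843
Seepage velocity v = K·i/n = 0.02 × 0.001843 / 0.35 = 0.0001053 m/day.
t = 1000 / 0.0001053 = 9.497e+06 days = 2.6e+04 years.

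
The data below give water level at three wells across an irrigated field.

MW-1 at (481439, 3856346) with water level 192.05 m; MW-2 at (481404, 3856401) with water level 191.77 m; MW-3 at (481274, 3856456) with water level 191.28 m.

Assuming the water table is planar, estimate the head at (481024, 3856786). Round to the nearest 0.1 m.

Three-point gradient (reference MW-1): Δ to MW-2 = (-35, 55, -0.28), Δ to MW-3 = (-165, 110, -0.77).
∂h/∂x = +0.002211, ∂h/∂y = -0.003684 (det = 5225).
h(481024, 3856786) = 192.05 + (+0.002211)·(-415) + (-0.003684)·(440) = 192.05 -0.917 -1.621 = 189.512 m.

189.5 m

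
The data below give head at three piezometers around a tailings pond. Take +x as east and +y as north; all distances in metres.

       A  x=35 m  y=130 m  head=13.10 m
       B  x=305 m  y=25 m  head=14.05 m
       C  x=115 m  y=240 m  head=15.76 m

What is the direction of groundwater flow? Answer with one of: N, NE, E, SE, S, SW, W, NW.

Taking A as reference: B−A = (270, -105, +0.95); C−A = (80, 110, +2.66).
Solve a·Δx + b·Δy = Δh: det = 270·110 − 80·(-105) = 38100.
∂h/∂x = [(+0.95)·110 − (+2.66)·(-105)] / 38100 = +0.01007
∂h/∂y = [270·(+2.66) − 80·(+0.95)] / 38100 = +0.01686
Flow = −∇h = (-0.01007 east, -0.01686 north), which points southwest.

SW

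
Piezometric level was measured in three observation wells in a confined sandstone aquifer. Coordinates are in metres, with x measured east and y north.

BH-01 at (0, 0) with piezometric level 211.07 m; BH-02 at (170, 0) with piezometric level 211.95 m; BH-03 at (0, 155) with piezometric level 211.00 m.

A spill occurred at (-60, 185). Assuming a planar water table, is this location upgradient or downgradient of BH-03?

∂h/∂x = (211.95 − 211.07) / (170 − 0) = +0.005176
∂h/∂y = (211.00 − 211.07) / (155 − 0) = -0.0004516
Head at (-60, 185) = 211.07 + (+0.005176)·(-60) + (-0.0004516)·(185) = 210.68 m.
That is lower than the 211.00 m at BH-03, so the point is downgradient.

downgradient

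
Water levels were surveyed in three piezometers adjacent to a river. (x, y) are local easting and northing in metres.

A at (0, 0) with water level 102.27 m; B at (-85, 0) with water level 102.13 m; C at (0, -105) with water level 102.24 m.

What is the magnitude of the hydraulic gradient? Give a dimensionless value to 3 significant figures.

0.00167

∂h/∂x = (102.13 − 102.27) / (-85 − 0) = +0.001647
∂h/∂y = (102.24 − 102.27) / (-105 − 0) = +0.0002857
|∇h| = √(0.001647² + 0.0002857²) = 0.001672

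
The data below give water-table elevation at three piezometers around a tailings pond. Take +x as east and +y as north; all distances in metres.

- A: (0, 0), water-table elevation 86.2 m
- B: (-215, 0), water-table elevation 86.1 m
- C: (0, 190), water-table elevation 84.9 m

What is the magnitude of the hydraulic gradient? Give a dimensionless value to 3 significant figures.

0.00686

∂h/∂x = (86.1 − 86.2) / (-215 − 0) = +0.0004651
∂h/∂y = (84.9 − 86.2) / (190 − 0) = -0.006842
|∇h| = √(0.0004651² + -0.006842²) = 0.006858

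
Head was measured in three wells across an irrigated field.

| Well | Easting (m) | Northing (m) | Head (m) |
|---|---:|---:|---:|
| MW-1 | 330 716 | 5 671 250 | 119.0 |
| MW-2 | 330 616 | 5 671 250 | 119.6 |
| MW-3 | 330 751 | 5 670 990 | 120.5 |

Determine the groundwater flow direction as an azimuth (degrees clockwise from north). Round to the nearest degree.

Differences from MW-1: to MW-2 (Δx, Δy, Δh) = (-100, 0, +0.6); to MW-3 = (35, -260, +1.5).
Solve a·Δx + b·Δy = Δh: det = (-100)·(-260) − 35·0 = 26000.
∂h/∂x = [(+0.6)·(-260) − (+1.5)·0] / 26000 = -0.006000
∂h/∂y = [(-100)·(+1.5) − 35·(+0.6)] / 26000 = -0.006577
Flow direction (−∇h) has components (+0.006000 E, +0.006577 N).
Azimuth = atan2(E, N) = atan2(+0.006000, +0.006577) = 42.4° ≈ 042°.

042°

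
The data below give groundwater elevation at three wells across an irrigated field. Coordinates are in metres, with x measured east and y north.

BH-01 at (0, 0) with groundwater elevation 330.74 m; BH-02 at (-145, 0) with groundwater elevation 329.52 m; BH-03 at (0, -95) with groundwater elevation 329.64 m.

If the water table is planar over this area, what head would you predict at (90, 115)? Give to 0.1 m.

332.8 m

∂h/∂x = (329.52 − 330.74) / (-145 − 0) = +0.008414
∂h/∂y = (329.64 − 330.74) / (-95 − 0) = +0.01158
h(90, 115) = 330.74 + (+0.008414)·(90) + (+0.01158)·(115) = 330.74 +0.757 +1.332 = 332.829 m.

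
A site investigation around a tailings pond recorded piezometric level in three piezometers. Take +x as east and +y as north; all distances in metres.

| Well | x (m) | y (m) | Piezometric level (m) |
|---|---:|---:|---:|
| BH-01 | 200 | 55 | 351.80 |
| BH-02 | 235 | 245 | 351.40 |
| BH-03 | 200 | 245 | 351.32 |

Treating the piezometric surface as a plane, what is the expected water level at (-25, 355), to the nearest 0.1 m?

Differences from BH-01: to BH-02 (Δx, Δy, Δh) = (35, 190, -0.40); to BH-03 = (0, 190, -0.48).
Determinant of the coordinate differences = 35·190 − 0·190 = 6650.
∂h/∂x = [(-0.40)·190 − (-0.48)·190] / 6650 = +0.002286
∂h/∂y = [35·(-0.48) − 0·(-0.40)] / 6650 = -0.002526
h(-25, 355) = 351.80 + (+0.002286)·(-225) + (-0.002526)·(300) = 351.80 -0.514 -0.758 = 350.528 m.

350.5 m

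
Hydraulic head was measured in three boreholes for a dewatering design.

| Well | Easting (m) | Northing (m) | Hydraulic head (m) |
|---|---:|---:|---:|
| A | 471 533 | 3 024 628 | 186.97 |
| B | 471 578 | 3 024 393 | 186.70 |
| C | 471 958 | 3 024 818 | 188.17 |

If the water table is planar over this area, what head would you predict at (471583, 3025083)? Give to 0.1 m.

Three-point gradient (reference A): Δ to B = (45, -235, -0.27), Δ to C = (425, 190, +1.20).
∂h/∂x = +0.002128, ∂h/∂y = +0.001556 (det = 108425).
h(471583, 3025083) = 186.97 + (+0.002128)·(50) + (+0.001556)·(455) = 186.97 +0.106 +0.708 = 187.785 m.

187.8 m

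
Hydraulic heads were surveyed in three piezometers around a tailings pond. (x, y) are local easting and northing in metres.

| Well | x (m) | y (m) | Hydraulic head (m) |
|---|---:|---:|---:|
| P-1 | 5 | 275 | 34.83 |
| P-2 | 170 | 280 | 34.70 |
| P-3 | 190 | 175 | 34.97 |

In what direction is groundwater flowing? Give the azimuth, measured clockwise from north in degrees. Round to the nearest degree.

015°

With h = a·x + b·y + c and P-1 as origin, the differences give:
  165·a + 5·b = -0.13
  185·a + (-100)·b = +0.14
Eliminate b (×(-100) and ×5, subtract): -17425·a = 12.300 → a = ∂h/∂x = -0.0007059
Back-substitute: b = ∂h/∂y = -0.002706.
Flow direction (−∇h) has components (+0.0007059 E, +0.002706 N).
Azimuth = atan2(E, N) = atan2(+0.0007059, +0.002706) = 14.6° ≈ 015°.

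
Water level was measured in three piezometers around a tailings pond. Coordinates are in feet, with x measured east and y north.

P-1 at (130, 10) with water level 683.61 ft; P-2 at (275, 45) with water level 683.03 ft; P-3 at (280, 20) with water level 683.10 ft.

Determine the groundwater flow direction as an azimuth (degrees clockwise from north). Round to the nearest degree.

With h = a·x + b·y + c and P-1 as origin, the differences give:
  145·a + 35·b = -0.58
  150·a + 10·b = -0.51
Eliminate b (×10 and ×35, subtract): -3800·a = 12.050 → a = ∂h/∂x = -0.003171
Back-substitute: b = ∂h/∂y = -0.003434.
Flow direction (−∇h) has components (+0.003171 E, +0.003434 N).
Azimuth = atan2(E, N) = atan2(+0.003171, +0.003434) = 42.7° ≈ 043°.

043°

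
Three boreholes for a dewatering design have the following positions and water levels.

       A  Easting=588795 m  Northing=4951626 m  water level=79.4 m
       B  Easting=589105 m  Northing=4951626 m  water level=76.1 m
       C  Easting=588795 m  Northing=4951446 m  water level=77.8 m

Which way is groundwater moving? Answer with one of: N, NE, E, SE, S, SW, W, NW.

SE

∂h/∂x = (76.1 − 79.4) / (589105 − 588795) = -0.01065
∂h/∂y = (77.8 − 79.4) / (4951446 − 4951626) = +0.008889
Flow = −∇h = (+0.01065 east, -0.008889 north), which points southeast.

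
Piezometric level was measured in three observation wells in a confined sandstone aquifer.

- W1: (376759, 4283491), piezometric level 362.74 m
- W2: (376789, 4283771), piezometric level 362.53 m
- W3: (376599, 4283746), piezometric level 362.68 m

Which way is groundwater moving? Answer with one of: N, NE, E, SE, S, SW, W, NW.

NE

With h = a·x + b·y + c and W1 as origin, the differences give:
  30·a + 280·b = -0.21
  (-160)·a + 255·b = -0.06
Eliminate b (×255 and ×280, subtract): 52450·a = -36.750 → a = ∂h/∂x = -0.0007007
Back-substitute: b = ∂h/∂y = -0.0006749.
Flow = −∇h = (+0.0007007 east, +0.0006749 north), which points northeast.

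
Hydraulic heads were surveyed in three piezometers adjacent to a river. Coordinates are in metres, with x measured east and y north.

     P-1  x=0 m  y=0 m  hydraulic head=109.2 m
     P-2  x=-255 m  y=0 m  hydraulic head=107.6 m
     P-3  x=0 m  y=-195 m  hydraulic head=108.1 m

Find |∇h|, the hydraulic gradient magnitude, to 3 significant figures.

∂h/∂x = (107.6 − 109.2) / (-255 − 0) = +0.006275
∂h/∂y = (108.1 − 109.2) / (-195 − 0) = +0.005641
|∇h| = √(0.006275² + 0.005641²) = 0.008438

0.00844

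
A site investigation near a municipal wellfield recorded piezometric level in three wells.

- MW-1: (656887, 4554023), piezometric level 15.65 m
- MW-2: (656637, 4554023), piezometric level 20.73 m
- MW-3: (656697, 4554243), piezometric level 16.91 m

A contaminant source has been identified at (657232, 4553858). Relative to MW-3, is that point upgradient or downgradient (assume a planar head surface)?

Differences from MW-1: to MW-2 (Δx, Δy, Δh) = (-250, 0, +5.08); to MW-3 = (-190, 220, +1.26).
Solve a·Δx + b·Δy = Δh: det = (-250)·220 − (-190)·0 = -55000.
∂h/∂x = [(+5.08)·220 − (+1.26)·0] / -55000 = -0.02032
∂h/∂y = [(-250)·(+1.26) − (-190)·(+5.08)] / -55000 = -0.01182
Head at (657232, 4553858) = 15.65 + (-0.02032)·(345) + (-0.01182)·(-165) = 10.59 m.
That is lower than the 16.91 m at MW-3, so the point is downgradient.

downgradient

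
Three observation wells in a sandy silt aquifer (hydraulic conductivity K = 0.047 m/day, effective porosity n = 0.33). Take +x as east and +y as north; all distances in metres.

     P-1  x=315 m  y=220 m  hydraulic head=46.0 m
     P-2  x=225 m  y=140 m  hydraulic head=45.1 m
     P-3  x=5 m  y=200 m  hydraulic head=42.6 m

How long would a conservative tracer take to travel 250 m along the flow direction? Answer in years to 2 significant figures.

430 years

With h = a·x + b·y + c and P-1 as origin, the differences give:
  (-90)·a + (-80)·b = -0.9
  (-310)·a + (-20)·b = -3.4
Eliminate b (×(-20) and ×(-80), subtract): -23000·a = -254.00 → a = ∂h/∂x = +0.01104
Back-substitute: b = ∂h/∂y = -0.001174.
|∇h| = √(0.01104² + -0.001174²) = 0.0111
Seepage velocity v = K·i/n = 0.047 × 0.0111 / 0.33 = 0.001581 m/day.
t = 250 / 0.001581 = 1.581e+05 days = 433 years.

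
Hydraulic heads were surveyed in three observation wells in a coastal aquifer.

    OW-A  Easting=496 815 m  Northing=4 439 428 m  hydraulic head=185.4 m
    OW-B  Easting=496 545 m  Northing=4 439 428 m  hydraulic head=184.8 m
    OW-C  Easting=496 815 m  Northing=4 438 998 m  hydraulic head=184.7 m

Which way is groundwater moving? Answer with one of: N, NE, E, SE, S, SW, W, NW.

SW

∂h/∂x = (184.8 − 185.4) / (496545 − 496815) = +0.002222
∂h/∂y = (184.7 − 185.4) / (4438998 − 4439428) = +0.001628
Flow = −∇h = (-0.002222 east, -0.001628 north), which points southwest.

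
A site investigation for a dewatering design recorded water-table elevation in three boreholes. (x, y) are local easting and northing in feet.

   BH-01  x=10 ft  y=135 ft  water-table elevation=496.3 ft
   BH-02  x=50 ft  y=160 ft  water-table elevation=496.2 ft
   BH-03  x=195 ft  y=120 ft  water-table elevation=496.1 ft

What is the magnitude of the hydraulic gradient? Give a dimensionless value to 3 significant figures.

Differences from BH-01: to BH-02 (Δx, Δy, Δh) = (40, 25, -0.1); to BH-03 = (185, -15, -0.2).
Solve a·Δx + b·Δy = Δh: det = 40·(-15) − 185·25 = -5225.
∂h/∂x = [(-0.1)·(-15) − (-0.2)·25] / -5225 = -0.001244
∂h/∂y = [40·(-0.2) − 185·(-0.1)] / -5225 = -0.002010
|∇h| = √(-0.001244² + -0.002010²) = 0.002364

0.00236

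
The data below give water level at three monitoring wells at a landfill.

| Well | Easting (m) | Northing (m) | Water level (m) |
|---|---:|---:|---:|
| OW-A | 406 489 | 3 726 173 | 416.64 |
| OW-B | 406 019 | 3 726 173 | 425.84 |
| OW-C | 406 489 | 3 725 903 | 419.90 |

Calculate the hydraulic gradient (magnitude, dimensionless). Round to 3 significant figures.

∂h/∂x = (425.84 − 416.64) / (406019 − 406489) = -0.01957
∂h/∂y = (419.90 − 416.64) / (3725903 − 3726173) = -0.01207
|∇h| = √(-0.01957² + -0.01207²) = 0.02299

0.0230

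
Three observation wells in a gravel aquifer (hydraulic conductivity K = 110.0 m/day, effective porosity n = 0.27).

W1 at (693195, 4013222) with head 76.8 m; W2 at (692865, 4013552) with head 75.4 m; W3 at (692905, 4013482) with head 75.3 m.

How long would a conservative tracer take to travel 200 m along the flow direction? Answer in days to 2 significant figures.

With h = a·x + b·y + c and W1 as origin, the differences give:
  (-330)·a + 330·b = -1.4
  (-290)·a + 260·b = -1.5
Eliminate b (×260 and ×330, subtract): 9900·a = 131.00 → a = ∂h/∂x = +0.01323
Back-substitute: b = ∂h/∂y = +0.008990.
|∇h| = √(0.01323² + 0.008990²) = 0.016
Seepage velocity v = K·i/n = 110.0 × 0.016 / 0.27 = 6.519 m/day.
t = 200 / 6.519 = 30.68 days.

31 days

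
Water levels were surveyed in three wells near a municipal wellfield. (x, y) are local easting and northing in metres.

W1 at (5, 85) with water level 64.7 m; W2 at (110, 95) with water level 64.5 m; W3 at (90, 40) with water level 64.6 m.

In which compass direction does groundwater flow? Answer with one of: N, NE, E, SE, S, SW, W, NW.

NE

Taking W1 as reference: W2−W1 = (105, 10, -0.2); W3−W1 = (85, -45, -0.1).
Solve a·Δx + b·Δy = Δh: det = 105·(-45) − 85·10 = -5575.
∂h/∂x = [(-0.2)·(-45) − (-0.1)·10] / -5575 = -0.001794
∂h/∂y = [105·(-0.1) − 85·(-0.2)] / -5575 = -0.001166
Flow = −∇h = (+0.001794 east, +0.001166 north), which points northeast.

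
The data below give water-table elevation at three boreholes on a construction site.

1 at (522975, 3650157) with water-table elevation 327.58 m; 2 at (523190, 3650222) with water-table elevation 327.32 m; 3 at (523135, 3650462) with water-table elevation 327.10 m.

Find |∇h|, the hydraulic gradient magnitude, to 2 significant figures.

0.0014

Differences from 1: to 2 (Δx, Δy, Δh) = (215, 65, -0.26); to 3 = (160, 305, -0.48).
Solve a·Δx + b·Δy = Δh: det = 215·305 − 160·65 = 55175.
∂h/∂x = [(-0.26)·305 − (-0.48)·65] / 55175 = -0.0008718
∂h/∂y = [215·(-0.48) − 160·(-0.26)] / 55175 = -0.001116
|∇h| = √(-0.0008718² + -0.001116²) = 0.001416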